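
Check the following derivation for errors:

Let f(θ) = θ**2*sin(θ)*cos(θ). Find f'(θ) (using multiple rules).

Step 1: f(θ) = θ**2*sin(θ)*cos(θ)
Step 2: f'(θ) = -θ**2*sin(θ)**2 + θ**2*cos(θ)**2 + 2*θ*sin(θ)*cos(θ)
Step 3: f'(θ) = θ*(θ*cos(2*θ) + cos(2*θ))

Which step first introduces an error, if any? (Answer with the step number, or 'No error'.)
Step 3

Step 3 is incorrect due to a wrong trig function.
The step shows: θ*(θ*cos(2*θ) + cos(2*θ))
The correct value should be: θ*(θ*cos(2*θ) + sin(2*θ))

Explanation: sin(2*θ) was incorrectly written as cos(2*θ): the term θ*(θ*cos(2*θ) + sin(2*θ)) was incorrectly written as θ*(θ*cos(2*θ) + cos(2*θ))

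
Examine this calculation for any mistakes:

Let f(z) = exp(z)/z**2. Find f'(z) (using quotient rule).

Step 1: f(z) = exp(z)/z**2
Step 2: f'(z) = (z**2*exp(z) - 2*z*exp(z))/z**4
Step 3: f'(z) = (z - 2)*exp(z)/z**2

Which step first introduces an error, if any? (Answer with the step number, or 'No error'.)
Step 3

Step 3 is incorrect due to a wrong exponent.
The step shows: (z - 2)*exp(z)/z**2
The correct value should be: (z - 2)*exp(z)/z**3

Explanation: The exponent -3 on z was incorrectly written as -2: the term (z - 2)*exp(z)/z**3 was incorrectly written as (z - 2)*exp(z)/z**2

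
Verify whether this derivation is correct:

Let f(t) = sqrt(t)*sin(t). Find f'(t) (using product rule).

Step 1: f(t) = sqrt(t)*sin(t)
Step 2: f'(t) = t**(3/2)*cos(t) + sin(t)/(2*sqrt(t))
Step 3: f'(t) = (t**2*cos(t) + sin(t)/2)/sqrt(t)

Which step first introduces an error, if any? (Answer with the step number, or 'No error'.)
Step 2

Step 2 is incorrect due to a wrong exponent.
The step shows: t**(3/2)*cos(t) + sin(t)/(2*sqrt(t))
The correct value should be: sqrt(t)*cos(t) + sin(t)/(2*sqrt(t))

Explanation: The exponent 1/2 on t was incorrectly written as 3/2: the term sqrt(t)*cos(t) was incorrectly written as t**(3/2)*cos(t)
The later steps are derived from this incorrect expression, so the error originates in Step 2.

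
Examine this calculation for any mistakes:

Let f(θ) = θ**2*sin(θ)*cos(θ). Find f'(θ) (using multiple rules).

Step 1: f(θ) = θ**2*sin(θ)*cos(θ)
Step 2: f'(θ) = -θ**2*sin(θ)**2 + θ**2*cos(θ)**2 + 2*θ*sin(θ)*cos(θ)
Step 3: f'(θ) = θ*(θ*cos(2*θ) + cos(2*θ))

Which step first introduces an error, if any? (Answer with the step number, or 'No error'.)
Step 3

Step 3 is incorrect due to a wrong trig function.
The step shows: θ*(θ*cos(2*θ) + cos(2*θ))
The correct value should be: θ*(θ*cos(2*θ) + sin(2*θ))

Explanation: sin(2*θ) was incorrectly written as cos(2*θ): the term θ*(θ*cos(2*θ) + sin(2*θ)) was incorrectly written as θ*(θ*cos(2*θ) + cos(2*θ))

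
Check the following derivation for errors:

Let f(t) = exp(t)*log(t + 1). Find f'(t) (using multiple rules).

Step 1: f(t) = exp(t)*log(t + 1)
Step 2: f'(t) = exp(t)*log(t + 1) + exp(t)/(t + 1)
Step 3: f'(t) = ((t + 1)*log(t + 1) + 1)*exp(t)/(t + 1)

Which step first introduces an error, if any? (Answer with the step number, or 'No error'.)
No error

All steps in this derivation are correct.
The final answer f'(t) = ((t + 1)*log(t + 1) + 1)*exp(t)/(t + 1) is valid.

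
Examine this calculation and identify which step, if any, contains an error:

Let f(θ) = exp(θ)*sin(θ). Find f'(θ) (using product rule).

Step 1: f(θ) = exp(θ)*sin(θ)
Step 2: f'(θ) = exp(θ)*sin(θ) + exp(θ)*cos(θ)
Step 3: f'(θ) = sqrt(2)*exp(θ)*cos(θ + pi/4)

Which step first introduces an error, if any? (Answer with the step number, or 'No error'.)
Step 3

Step 3 is incorrect due to a wrong trig function.
The step shows: sqrt(2)*exp(θ)*cos(θ + pi/4)
The correct value should be: sqrt(2)*exp(θ)*sin(θ + pi/4)

Explanation: sin(θ + pi/4) was incorrectly written as cos(θ + pi/4): the term sqrt(2)*exp(θ)*sin(θ + pi/4) was incorrectly written as sqrt(2)*exp(θ)*cos(θ + pi/4)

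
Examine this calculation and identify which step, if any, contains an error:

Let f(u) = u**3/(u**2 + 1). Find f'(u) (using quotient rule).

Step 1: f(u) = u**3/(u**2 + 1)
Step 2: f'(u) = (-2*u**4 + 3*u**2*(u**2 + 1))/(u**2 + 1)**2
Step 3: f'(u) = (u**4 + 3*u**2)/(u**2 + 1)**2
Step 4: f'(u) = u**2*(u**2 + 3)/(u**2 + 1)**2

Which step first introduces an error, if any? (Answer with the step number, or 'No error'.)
No error

All steps in this derivation are correct.
The final answer f'(u) = u**2*(u**2 + 3)/(u**2 + 1)**2 is valid.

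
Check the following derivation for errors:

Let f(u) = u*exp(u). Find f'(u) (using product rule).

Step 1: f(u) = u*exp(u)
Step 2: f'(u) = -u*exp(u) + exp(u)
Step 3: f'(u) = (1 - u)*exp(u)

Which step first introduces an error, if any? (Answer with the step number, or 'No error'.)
Step 2

Step 2 is incorrect due to a sign flip.
The step shows: -u*exp(u) + exp(u)
The correct value should be: u*exp(u) + exp(u)

Explanation: The sign of one term was flipped: the term u*exp(u) was incorrectly written as -u*exp(u)
The later steps are derived from this incorrect expression, so the error originates in Step 2.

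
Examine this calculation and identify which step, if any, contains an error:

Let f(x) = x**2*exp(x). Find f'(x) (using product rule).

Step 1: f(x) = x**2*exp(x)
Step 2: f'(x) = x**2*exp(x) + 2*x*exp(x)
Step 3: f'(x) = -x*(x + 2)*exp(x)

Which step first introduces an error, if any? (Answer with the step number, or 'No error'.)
Step 3

Step 3 is incorrect due to a sign flip.
The step shows: -x*(x + 2)*exp(x)
The correct value should be: x*(x + 2)*exp(x)

Explanation: The sign of the whole expression was flipped: the term x*(x + 2)*exp(x) was incorrectly written as -x*(x + 2)*exp(x)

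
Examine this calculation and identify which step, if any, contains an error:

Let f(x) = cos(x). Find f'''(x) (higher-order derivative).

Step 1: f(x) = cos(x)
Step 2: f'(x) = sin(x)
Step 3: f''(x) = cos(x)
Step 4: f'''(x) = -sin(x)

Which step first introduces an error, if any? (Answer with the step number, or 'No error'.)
Step 2

Step 2 is incorrect due to a sign flip.
The step shows: sin(x)
The correct value should be: -sin(x)

Explanation: The sign of the whole expression was flipped: the term -sin(x) was incorrectly written as sin(x)
The later steps are derived from this incorrect expression, so the error originates in Step 2.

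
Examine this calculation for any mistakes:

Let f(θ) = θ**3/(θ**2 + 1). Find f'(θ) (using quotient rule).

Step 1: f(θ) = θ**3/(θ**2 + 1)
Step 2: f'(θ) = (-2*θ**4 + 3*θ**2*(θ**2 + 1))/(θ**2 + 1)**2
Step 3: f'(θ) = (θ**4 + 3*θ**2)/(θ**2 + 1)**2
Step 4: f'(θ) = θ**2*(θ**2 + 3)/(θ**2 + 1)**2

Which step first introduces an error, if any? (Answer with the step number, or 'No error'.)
No error

All steps in this derivation are correct.
The final answer f'(θ) = θ**2*(θ**2 + 3)/(θ**2 + 1)**2 is valid.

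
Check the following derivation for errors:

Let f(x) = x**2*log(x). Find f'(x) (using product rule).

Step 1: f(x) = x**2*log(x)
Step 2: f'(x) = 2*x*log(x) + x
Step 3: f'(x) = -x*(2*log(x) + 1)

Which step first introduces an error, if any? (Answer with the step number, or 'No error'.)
Step 3

Step 3 is incorrect due to a sign flip.
The step shows: -x*(2*log(x) + 1)
The correct value should be: x*(2*log(x) + 1)

Explanation: The sign of the whole expression was flipped: the term x*(2*log(x) + 1) was incorrectly written as -x*(2*log(x) + 1)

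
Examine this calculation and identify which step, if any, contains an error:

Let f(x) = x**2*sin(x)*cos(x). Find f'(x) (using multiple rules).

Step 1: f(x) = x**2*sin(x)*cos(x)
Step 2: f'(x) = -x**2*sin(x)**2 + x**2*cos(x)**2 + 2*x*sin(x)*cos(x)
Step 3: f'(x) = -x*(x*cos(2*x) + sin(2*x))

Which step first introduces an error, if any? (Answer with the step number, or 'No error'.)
Step 3

Step 3 is incorrect due to a sign flip.
The step shows: -x*(x*cos(2*x) + sin(2*x))
The correct value should be: x*(x*cos(2*x) + sin(2*x))

Explanation: The sign of the whole expression was flipped: the term x*(x*cos(2*x) + sin(2*x)) was incorrectly written as -x*(x*cos(2*x) + sin(2*x))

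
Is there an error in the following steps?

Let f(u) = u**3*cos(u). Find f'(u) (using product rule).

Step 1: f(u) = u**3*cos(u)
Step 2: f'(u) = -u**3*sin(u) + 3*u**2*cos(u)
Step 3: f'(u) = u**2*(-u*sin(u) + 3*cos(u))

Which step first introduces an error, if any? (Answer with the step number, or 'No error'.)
No error

All steps in this derivation are correct.
The final answer f'(u) = u**2*(-u*sin(u) + 3*cos(u)) is valid.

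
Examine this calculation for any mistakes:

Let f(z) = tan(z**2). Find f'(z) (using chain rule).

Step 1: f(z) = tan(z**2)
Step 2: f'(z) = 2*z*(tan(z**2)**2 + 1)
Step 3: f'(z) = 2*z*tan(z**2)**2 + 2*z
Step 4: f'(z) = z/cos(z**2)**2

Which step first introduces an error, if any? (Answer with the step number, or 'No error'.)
Step 4

Step 4 is incorrect due to a wrong coefficient.
The step shows: z/cos(z**2)**2
The correct value should be: 2*z/cos(z**2)**2

Explanation: The coefficient 2 was incorrectly written as 1: the term 2*z/cos(z**2)**2 was incorrectly written as z/cos(z**2)**2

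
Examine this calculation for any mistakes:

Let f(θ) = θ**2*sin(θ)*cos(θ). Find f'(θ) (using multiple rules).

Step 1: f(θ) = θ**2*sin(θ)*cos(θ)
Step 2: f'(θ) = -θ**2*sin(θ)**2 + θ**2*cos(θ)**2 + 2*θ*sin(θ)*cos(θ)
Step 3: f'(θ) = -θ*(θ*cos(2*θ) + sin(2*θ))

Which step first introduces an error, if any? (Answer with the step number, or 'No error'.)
Step 3

Step 3 is incorrect due to a sign flip.
The step shows: -θ*(θ*cos(2*θ) + sin(2*θ))
The correct value should be: θ*(θ*cos(2*θ) + sin(2*θ))

Explanation: The sign of the whole expression was flipped: the term θ*(θ*cos(2*θ) + sin(2*θ)) was incorrectly written as -θ*(θ*cos(2*θ) + sin(2*θ))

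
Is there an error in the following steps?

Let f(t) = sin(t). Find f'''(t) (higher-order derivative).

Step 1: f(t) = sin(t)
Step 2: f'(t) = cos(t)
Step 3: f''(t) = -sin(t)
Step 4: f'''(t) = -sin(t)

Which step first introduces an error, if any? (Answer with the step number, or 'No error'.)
Step 4

Step 4 is incorrect due to a wrong trig function.
The step shows: -sin(t)
The correct value should be: -cos(t)

Explanation: cos(t) was incorrectly written as sin(t): the term -cos(t) was incorrectly written as -sin(t)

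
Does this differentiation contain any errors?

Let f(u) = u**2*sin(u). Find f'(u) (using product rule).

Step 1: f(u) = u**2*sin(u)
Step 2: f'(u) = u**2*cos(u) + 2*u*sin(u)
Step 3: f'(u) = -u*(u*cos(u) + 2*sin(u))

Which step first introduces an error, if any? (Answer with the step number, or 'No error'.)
Step 3

Step 3 is incorrect due to a sign flip.
The step shows: -u*(u*cos(u) + 2*sin(u))
The correct value should be: u*(u*cos(u) + 2*sin(u))

Explanation: The sign of the whole expression was flipped: the term u*(u*cos(u) + 2*sin(u)) was incorrectly written as -u*(u*cos(u) + 2*sin(u))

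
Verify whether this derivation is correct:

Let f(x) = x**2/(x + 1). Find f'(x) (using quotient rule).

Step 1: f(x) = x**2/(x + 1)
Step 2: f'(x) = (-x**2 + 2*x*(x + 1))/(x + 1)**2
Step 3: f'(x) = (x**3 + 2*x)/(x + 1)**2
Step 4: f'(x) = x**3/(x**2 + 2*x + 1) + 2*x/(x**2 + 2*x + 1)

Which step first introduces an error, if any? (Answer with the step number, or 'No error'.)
Step 3

Step 3 is incorrect due to a wrong exponent.
The step shows: (x**3 + 2*x)/(x + 1)**2
The correct value should be: (x**2 + 2*x)/(x + 1)**2

Explanation: The exponent 2 on x was incorrectly written as 3: the term (x**2 + 2*x)/(x + 1)**2 was incorrectly written as (x**3 + 2*x)/(x + 1)**2
The later steps are derived from this incorrect expression, so the error originates in Step 3.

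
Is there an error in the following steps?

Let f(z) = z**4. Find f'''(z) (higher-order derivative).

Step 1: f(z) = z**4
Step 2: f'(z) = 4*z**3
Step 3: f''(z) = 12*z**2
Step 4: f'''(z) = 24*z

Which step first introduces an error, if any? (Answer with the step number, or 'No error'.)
No error

All steps in this derivation are correct.
The final answer f'''(z) = 24*z is valid.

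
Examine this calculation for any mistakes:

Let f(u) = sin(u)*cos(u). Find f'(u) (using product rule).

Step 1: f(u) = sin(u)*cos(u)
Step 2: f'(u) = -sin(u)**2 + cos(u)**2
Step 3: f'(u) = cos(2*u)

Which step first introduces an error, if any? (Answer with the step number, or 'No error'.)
No error

All steps in this derivation are correct.
The final answer f'(u) = cos(2*u) is valid.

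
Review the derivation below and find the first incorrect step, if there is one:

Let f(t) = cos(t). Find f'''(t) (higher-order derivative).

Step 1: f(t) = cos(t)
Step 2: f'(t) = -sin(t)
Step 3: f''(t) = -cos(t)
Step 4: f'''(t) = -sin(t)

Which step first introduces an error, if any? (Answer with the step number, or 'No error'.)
Step 4

Step 4 is incorrect due to a sign flip.
The step shows: -sin(t)
The correct value should be: sin(t)

Explanation: The sign of the whole expression was flipped: the term sin(t) was incorrectly written as -sin(t)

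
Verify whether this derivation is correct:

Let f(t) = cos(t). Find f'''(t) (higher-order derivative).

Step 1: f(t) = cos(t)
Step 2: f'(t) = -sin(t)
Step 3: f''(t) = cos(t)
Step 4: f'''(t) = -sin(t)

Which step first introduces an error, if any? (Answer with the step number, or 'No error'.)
Step 3

Step 3 is incorrect due to a sign flip.
The step shows: cos(t)
The correct value should be: -cos(t)

Explanation: The sign of the whole expression was flipped: the term -cos(t) was incorrectly written as cos(t)
The later steps are derived from this incorrect expression, so the error originates in Step 3.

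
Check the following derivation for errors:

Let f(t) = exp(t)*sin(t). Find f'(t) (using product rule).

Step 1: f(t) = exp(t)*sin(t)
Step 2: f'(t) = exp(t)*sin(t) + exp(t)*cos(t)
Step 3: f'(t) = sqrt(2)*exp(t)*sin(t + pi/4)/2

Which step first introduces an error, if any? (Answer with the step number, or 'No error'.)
Step 3

Step 3 is incorrect due to a wrong exponent.
The step shows: sqrt(2)*exp(t)*sin(t + pi/4)/2
The correct value should be: sqrt(2)*exp(t)*sin(t + pi/4)

Explanation: The exponent 1/2 on 2 was incorrectly written as -1/2: the term sqrt(2)*exp(t)*sin(t + pi/4) was incorrectly written as sqrt(2)*exp(t)*sin(t + pi/4)/2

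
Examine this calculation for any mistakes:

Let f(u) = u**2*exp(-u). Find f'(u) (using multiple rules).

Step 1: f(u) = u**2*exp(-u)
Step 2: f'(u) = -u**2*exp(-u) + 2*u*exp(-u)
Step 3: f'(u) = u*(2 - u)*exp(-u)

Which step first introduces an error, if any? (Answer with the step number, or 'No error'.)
No error

All steps in this derivation are correct.
The final answer f'(u) = u*(2 - u)*exp(-u) is valid.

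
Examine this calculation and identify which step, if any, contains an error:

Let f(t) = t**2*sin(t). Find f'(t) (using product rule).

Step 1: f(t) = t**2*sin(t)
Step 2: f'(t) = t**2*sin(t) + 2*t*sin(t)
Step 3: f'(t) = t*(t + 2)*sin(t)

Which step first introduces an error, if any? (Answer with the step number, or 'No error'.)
Step 2

Step 2 is incorrect due to a wrong trig function.
The step shows: t**2*sin(t) + 2*t*sin(t)
The correct value should be: t**2*cos(t) + 2*t*sin(t)

Explanation: cos(t) was incorrectly written as sin(t): the term t**2*cos(t) was incorrectly written as t**2*sin(t)
The later steps are derived from this incorrect expression, so the error originates in Step 2.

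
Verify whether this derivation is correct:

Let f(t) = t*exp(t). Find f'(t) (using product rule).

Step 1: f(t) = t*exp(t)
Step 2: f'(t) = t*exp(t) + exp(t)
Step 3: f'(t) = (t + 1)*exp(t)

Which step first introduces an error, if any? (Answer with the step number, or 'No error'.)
No error

All steps in this derivation are correct.
The final answer f'(t) = (t + 1)*exp(t) is valid.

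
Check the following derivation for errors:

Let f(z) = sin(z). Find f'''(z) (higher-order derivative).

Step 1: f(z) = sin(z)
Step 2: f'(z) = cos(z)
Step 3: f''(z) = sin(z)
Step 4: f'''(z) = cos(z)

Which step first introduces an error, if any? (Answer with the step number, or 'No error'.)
Step 3

Step 3 is incorrect due to a sign flip.
The step shows: sin(z)
The correct value should be: -sin(z)

Explanation: The sign of the whole expression was flipped: the term -sin(z) was incorrectly written as sin(z)
The later steps are derived from this incorrect expression, so the error originates in Step 3.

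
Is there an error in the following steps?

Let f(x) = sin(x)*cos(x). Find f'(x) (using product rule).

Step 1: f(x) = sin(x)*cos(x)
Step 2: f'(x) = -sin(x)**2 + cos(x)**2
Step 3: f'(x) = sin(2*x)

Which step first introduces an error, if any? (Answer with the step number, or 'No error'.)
Step 3

Step 3 is incorrect due to a wrong trig function.
The step shows: sin(2*x)
The correct value should be: cos(2*x)

Explanation: cos(2*x) was incorrectly written as sin(2*x): the term cos(2*x) was incorrectly written as sin(2*x)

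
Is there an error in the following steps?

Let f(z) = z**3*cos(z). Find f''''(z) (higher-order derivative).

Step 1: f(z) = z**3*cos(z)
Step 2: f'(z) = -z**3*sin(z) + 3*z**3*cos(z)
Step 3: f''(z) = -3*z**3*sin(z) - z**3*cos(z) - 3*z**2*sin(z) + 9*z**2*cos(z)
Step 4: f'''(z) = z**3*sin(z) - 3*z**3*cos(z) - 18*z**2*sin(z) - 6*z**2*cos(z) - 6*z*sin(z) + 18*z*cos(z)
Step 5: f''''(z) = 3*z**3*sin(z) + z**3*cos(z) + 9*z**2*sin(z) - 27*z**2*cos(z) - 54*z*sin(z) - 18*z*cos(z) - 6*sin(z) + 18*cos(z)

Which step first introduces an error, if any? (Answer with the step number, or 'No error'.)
Step 2

Step 2 is incorrect due to a wrong exponent.
The step shows: -z**3*sin(z) + 3*z**3*cos(z)
The correct value should be: -z**3*sin(z) + 3*z**2*cos(z)

Explanation: The exponent 2 on z was incorrectly written as 3: the term 3*z**2*cos(z) was incorrectly written as 3*z**3*cos(z)
The later steps are derived from this incorrect expression, so the error originates in Step 2.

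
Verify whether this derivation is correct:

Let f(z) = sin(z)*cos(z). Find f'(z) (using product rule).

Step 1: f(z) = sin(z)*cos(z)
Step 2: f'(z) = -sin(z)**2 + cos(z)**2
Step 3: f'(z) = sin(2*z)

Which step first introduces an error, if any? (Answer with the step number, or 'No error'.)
Step 3

Step 3 is incorrect due to a wrong trig function.
The step shows: sin(2*z)
The correct value should be: cos(2*z)

Explanation: cos(2*z) was incorrectly written as sin(2*z): the term cos(2*z) was incorrectly written as sin(2*z)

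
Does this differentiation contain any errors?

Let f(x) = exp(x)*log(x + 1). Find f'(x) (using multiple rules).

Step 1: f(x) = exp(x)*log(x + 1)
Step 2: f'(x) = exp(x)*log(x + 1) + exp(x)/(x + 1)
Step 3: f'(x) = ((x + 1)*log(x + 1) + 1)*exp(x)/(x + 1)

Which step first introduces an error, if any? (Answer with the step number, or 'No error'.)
No error

All steps in this derivation are correct.
The final answer f'(x) = ((x + 1)*log(x + 1) + 1)*exp(x)/(x + 1) is valid.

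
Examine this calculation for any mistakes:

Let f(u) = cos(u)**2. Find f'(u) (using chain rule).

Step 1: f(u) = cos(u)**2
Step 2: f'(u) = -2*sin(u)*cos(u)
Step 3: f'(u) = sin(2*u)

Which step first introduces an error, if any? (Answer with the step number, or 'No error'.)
Step 3

Step 3 is incorrect due to a sign flip.
The step shows: sin(2*u)
The correct value should be: -sin(2*u)

Explanation: The sign of the whole expression was flipped: the term -sin(2*u) was incorrectly written as sin(2*u)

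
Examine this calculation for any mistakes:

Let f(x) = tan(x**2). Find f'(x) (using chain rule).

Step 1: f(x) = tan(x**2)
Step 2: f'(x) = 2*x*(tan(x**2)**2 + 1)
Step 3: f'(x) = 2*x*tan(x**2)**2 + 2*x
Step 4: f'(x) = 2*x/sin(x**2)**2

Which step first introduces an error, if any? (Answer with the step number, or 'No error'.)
Step 4

Step 4 is incorrect due to a wrong trig function.
The step shows: 2*x/sin(x**2)**2
The correct value should be: 2*x/cos(x**2)**2

Explanation: cos(x**2) was incorrectly written as sin(x**2): the term 2*x/cos(x**2)**2 was incorrectly written as 2*x/sin(x**2)**2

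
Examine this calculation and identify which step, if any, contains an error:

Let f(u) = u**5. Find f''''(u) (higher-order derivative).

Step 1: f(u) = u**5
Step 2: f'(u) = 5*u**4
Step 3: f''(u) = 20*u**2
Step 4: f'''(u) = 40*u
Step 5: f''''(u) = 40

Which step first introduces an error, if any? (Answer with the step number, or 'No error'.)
Step 3

Step 3 is incorrect due to a wrong exponent.
The step shows: 20*u**2
The correct value should be: 20*u**3

Explanation: The exponent 3 on u was incorrectly written as 2: the term 20*u**3 was incorrectly written as 20*u**2
The later steps are derived from this incorrect expression, so the error originates in Step 3.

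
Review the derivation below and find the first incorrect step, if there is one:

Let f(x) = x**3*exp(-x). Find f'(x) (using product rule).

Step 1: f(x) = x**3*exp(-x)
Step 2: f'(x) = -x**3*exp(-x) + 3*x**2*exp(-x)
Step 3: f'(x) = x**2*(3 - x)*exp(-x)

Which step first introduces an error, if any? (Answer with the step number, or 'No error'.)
No error

All steps in this derivation are correct.
The final answer f'(x) = x**2*(3 - x)*exp(-x) is valid.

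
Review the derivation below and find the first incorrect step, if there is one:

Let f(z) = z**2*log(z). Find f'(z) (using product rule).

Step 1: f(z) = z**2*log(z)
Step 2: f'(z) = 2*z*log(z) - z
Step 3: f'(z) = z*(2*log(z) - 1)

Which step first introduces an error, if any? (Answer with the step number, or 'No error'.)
Step 2

Step 2 is incorrect due to a sign flip.
The step shows: 2*z*log(z) - z
The correct value should be: 2*z*log(z) + z

Explanation: The sign of one term was flipped: the term z was incorrectly written as -z
The later steps are derived from this incorrect expression, so the error originates in Step 2.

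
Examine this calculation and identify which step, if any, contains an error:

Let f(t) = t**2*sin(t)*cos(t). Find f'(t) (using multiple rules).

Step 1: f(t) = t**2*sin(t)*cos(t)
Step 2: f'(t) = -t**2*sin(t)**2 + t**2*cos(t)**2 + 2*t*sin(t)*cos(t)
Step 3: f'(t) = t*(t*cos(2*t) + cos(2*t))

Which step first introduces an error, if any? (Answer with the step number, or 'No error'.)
Step 3

Step 3 is incorrect due to a wrong trig function.
The step shows: t*(t*cos(2*t) + cos(2*t))
The correct value should be: t*(t*cos(2*t) + sin(2*t))

Explanation: sin(2*t) was incorrectly written as cos(2*t): the term t*(t*cos(2*t) + sin(2*t)) was incorrectly written as t*(t*cos(2*t) + cos(2*t))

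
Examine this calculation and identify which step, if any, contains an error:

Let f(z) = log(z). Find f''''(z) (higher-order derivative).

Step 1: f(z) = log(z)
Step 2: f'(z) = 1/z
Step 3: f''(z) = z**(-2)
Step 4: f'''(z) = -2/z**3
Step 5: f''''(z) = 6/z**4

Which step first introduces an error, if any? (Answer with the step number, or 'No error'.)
Step 3

Step 3 is incorrect due to a sign flip.
The step shows: z**(-2)
The correct value should be: -1/z**2

Explanation: The sign of the whole expression was flipped: the term -1/z**2 was incorrectly written as z**(-2)
The later steps are derived from this incorrect expression, so the error originates in Step 3.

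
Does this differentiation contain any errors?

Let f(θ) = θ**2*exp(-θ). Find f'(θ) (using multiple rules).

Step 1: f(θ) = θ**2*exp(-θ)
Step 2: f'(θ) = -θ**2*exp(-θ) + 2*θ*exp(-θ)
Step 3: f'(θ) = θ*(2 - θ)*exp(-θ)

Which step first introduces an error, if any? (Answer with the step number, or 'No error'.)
No error

All steps in this derivation are correct.
The final answer f'(θ) = θ*(2 - θ)*exp(-θ) is valid.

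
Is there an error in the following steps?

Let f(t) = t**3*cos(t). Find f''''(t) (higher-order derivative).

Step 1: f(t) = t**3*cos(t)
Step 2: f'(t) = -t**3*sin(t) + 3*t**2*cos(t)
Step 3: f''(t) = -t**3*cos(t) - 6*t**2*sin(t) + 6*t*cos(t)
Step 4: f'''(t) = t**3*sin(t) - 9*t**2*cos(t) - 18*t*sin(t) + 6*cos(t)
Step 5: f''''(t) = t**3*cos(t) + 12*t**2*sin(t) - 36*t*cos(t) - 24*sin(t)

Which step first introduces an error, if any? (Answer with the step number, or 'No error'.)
No error

All steps in this derivation are correct.
The final answer f''''(t) = t**3*cos(t) + 12*t**2*sin(t) - 36*t*cos(t) - 24*sin(t) is valid.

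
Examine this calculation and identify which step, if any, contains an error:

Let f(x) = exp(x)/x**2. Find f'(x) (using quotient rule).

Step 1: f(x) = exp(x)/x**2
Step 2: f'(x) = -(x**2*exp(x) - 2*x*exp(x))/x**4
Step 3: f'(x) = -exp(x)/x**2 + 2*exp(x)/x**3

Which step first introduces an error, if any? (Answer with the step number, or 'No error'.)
Step 2

Step 2 is incorrect due to a sign flip.
The step shows: -(x**2*exp(x) - 2*x*exp(x))/x**4
The correct value should be: (x**2*exp(x) - 2*x*exp(x))/x**4

Explanation: The sign of the whole expression was flipped: the term (x**2*exp(x) - 2*x*exp(x))/x**4 was incorrectly written as -(x**2*exp(x) - 2*x*exp(x))/x**4
The later steps are derived from this incorrect expression, so the error originates in Step 2.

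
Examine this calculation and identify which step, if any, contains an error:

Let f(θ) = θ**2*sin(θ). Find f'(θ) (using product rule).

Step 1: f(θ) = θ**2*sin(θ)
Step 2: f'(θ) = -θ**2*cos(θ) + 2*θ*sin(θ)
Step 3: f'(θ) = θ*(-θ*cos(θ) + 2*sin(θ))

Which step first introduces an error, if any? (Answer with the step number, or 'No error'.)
Step 2

Step 2 is incorrect due to a sign flip.
The step shows: -θ**2*cos(θ) + 2*θ*sin(θ)
The correct value should be: θ**2*cos(θ) + 2*θ*sin(θ)

Explanation: The sign of one term was flipped: the term θ**2*cos(θ) was incorrectly written as -θ**2*cos(θ)
The later steps are derived from this incorrect expression, so the error originates in Step 2.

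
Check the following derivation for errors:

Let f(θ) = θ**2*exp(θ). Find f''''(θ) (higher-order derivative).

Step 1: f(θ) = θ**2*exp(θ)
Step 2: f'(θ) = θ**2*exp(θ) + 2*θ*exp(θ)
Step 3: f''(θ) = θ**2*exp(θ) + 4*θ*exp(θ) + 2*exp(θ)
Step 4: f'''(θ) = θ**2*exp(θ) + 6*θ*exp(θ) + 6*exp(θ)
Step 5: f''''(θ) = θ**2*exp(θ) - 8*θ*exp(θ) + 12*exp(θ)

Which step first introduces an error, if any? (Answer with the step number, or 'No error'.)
Step 5

Step 5 is incorrect due to a sign flip.
The step shows: θ**2*exp(θ) - 8*θ*exp(θ) + 12*exp(θ)
The correct value should be: θ**2*exp(θ) + 8*θ*exp(θ) + 12*exp(θ)

Explanation: The sign of one term was flipped: the term 8*θ*exp(θ) was incorrectly written as -8*θ*exp(θ)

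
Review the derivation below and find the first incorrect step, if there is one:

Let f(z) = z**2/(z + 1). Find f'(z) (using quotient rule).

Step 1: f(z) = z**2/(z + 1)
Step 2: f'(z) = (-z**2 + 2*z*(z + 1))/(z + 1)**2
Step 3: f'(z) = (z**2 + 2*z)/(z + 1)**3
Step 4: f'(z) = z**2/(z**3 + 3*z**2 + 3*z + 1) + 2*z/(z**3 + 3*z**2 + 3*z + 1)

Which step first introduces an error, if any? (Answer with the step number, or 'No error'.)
Step 3

Step 3 is incorrect due to a wrong exponent.
The step shows: (z**2 + 2*z)/(z + 1)**3
The correct value should be: (z**2 + 2*z)/(z + 1)**2

Explanation: The exponent -2 on z + 1 was incorrectly written as -3: the term (z**2 + 2*z)/(z + 1)**2 was incorrectly written as (z**2 + 2*z)/(z + 1)**3
The later steps are derived from this incorrect expression, so the error originates in Step 3.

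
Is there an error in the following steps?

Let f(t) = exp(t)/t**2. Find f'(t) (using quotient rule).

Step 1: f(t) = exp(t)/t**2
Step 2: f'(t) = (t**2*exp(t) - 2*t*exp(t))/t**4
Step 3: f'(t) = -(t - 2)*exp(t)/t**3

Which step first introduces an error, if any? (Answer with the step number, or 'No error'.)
Step 3

Step 3 is incorrect due to a sign flip.
The step shows: -(t - 2)*exp(t)/t**3
The correct value should be: (t - 2)*exp(t)/t**3

Explanation: The sign of the whole expression was flipped: the term (t - 2)*exp(t)/t**3 was incorrectly written as -(t - 2)*exp(t)/t**3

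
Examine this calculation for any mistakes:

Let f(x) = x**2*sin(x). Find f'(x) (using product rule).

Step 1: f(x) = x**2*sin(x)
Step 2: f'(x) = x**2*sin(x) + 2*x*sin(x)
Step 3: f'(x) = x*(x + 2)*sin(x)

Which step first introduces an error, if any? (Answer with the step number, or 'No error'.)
Step 2

Step 2 is incorrect due to a wrong trig function.
The step shows: x**2*sin(x) + 2*x*sin(x)
The correct value should be: x**2*cos(x) + 2*x*sin(x)

Explanation: cos(x) was incorrectly written as sin(x): the term x**2*cos(x) was incorrectly written as x**2*sin(x)
The later steps are derived from this incorrect expression, so the error originates in Step 2.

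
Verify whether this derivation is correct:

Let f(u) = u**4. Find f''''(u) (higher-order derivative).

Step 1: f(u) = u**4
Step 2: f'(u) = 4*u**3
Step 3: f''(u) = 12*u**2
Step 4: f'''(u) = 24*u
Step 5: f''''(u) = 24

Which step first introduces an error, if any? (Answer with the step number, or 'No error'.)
No error

All steps in this derivation are correct.
The final answer f''''(u) = 24 is valid.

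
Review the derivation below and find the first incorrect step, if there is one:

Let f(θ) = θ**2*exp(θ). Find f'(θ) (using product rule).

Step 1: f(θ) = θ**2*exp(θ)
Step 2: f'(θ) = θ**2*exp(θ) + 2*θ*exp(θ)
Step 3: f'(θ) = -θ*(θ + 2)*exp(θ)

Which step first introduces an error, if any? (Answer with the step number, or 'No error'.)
Step 3

Step 3 is incorrect due to a sign flip.
The step shows: -θ*(θ + 2)*exp(θ)
The correct value should be: θ*(θ + 2)*exp(θ)

Explanation: The sign of the whole expression was flipped: the term θ*(θ + 2)*exp(θ) was incorrectly written as -θ*(θ + 2)*exp(θ)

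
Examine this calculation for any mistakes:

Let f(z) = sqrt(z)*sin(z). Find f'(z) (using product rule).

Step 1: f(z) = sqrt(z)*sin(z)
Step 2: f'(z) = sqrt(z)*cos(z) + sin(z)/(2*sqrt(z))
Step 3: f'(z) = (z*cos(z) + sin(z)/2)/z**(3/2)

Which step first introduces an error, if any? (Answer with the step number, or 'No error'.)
Step 3

Step 3 is incorrect due to a wrong exponent.
The step shows: (z*cos(z) + sin(z)/2)/z**(3/2)
The correct value should be: (z*cos(z) + sin(z)/2)/sqrt(z)

Explanation: The exponent -1/2 on z was incorrectly written as -3/2: the term (z*cos(z) + sin(z)/2)/sqrt(z) was incorrectly written as (z*cos(z) + sin(z)/2)/z**(3/2)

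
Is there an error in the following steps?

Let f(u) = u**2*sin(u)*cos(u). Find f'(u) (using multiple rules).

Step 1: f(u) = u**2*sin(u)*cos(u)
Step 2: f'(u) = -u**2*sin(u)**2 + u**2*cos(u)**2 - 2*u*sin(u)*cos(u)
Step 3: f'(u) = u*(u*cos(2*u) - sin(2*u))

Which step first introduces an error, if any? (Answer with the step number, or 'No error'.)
Step 2

Step 2 is incorrect due to a sign flip.
The step shows: -u**2*sin(u)**2 + u**2*cos(u)**2 - 2*u*sin(u)*cos(u)
The correct value should be: -u**2*sin(u)**2 + u**2*cos(u)**2 + 2*u*sin(u)*cos(u)

Explanation: The sign of one term was flipped: the term 2*u*sin(u)*cos(u) was incorrectly written as -2*u*sin(u)*cos(u)
The later steps are derived from this incorrect expression, so the error originates in Step 2.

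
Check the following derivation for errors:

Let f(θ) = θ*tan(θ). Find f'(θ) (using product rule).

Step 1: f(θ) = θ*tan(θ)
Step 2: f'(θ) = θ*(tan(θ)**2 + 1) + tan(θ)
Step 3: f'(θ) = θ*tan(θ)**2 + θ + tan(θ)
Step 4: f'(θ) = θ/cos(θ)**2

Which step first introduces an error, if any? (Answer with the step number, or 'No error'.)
Step 4

Step 4 is incorrect due to a dropped term.
The step shows: θ/cos(θ)**2
The correct value should be: θ/cos(θ)**2 + tan(θ)

Explanation: A term was dropped: the term tan(θ) was incorrectly omitted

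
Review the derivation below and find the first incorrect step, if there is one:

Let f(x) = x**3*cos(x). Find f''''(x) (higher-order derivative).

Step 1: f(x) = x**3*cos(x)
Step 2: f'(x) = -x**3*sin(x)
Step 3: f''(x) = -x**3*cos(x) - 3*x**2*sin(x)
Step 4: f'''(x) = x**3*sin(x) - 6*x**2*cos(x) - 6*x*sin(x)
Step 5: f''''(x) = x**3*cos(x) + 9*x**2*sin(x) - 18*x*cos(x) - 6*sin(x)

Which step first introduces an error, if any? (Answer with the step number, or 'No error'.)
Step 2

Step 2 is incorrect due to a dropped term.
The step shows: -x**3*sin(x)
The correct value should be: -x**3*sin(x) + 3*x**2*cos(x)

Explanation: A term was dropped: the term 3*x**2*cos(x) was incorrectly omitted
The later steps are derived from this incorrect expression, so the error originates in Step 2.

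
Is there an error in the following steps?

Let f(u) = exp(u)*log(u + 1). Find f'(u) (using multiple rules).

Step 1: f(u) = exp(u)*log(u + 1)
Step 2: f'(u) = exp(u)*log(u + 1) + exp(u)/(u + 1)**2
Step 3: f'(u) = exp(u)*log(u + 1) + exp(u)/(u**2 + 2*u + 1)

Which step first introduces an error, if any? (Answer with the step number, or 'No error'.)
Step 2

Step 2 is incorrect due to a wrong exponent.
The step shows: exp(u)*log(u + 1) + exp(u)/(u + 1)**2
The correct value should be: exp(u)*log(u + 1) + exp(u)/(u + 1)

Explanation: The exponent -1 on u + 1 was incorrectly written as -2: the term exp(u)/(u + 1) was incorrectly written as exp(u)/(u + 1)**2
The later steps are derived from this incorrect expression, so the error originates in Step 2.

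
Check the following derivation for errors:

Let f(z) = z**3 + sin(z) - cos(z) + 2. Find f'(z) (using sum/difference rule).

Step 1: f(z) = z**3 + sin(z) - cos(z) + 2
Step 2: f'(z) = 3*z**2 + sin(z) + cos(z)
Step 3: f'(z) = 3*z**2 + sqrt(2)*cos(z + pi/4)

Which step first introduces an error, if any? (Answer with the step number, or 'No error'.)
Step 3

Step 3 is incorrect due to a wrong trig function.
The step shows: 3*z**2 + sqrt(2)*cos(z + pi/4)
The correct value should be: 3*z**2 + sqrt(2)*sin(z + pi/4)

Explanation: sin(z + pi/4) was incorrectly written as cos(z + pi/4): the term sqrt(2)*sin(z + pi/4) was incorrectly written as sqrt(2)*cos(z + pi/4)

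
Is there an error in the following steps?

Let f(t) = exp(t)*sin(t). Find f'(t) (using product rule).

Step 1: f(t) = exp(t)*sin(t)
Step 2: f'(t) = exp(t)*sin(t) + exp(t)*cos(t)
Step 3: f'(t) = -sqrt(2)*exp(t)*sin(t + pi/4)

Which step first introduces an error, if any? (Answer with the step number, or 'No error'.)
Step 3

Step 3 is incorrect due to a sign flip.
The step shows: -sqrt(2)*exp(t)*sin(t + pi/4)
The correct value should be: sqrt(2)*exp(t)*sin(t + pi/4)

Explanation: The sign of the whole expression was flipped: the term sqrt(2)*exp(t)*sin(t + pi/4) was incorrectly written as -sqrt(2)*exp(t)*sin(t + pi/4)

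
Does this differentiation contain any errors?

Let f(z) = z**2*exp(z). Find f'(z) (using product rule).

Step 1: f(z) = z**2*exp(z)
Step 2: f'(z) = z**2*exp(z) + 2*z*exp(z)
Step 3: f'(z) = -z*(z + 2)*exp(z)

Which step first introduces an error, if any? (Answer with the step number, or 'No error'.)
Step 3

Step 3 is incorrect due to a sign flip.
The step shows: -z*(z + 2)*exp(z)
The correct value should be: z*(z + 2)*exp(z)

Explanation: The sign of the whole expression was flipped: the term z*(z + 2)*exp(z) was incorrectly written as -z*(z + 2)*exp(z)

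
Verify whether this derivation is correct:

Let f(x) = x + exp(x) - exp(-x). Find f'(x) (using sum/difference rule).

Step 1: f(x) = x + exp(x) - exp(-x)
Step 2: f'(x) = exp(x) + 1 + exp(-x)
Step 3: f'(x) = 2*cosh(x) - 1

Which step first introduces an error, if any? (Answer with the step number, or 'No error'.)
Step 3

Step 3 is incorrect due to a sign flip.
The step shows: 2*cosh(x) - 1
The correct value should be: 2*cosh(x) + 1

Explanation: The sign of one term was flipped: the term 1 was incorrectly written as -1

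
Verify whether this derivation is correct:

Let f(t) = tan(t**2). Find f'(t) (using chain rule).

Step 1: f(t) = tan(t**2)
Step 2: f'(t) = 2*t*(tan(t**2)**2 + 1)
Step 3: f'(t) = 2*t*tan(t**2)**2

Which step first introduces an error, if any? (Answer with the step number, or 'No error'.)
Step 3

Step 3 is incorrect due to a dropped term.
The step shows: 2*t*tan(t**2)**2
The correct value should be: 2*t*tan(t**2)**2 + 2*t

Explanation: A term was dropped: the term 2*t was incorrectly omitted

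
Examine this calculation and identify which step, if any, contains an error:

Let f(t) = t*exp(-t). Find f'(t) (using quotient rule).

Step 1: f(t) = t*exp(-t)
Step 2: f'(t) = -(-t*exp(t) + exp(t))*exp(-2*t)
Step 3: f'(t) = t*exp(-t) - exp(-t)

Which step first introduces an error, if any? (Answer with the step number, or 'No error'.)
Step 2

Step 2 is incorrect due to a sign flip.
The step shows: -(-t*exp(t) + exp(t))*exp(-2*t)
The correct value should be: (-t*exp(t) + exp(t))*exp(-2*t)

Explanation: The sign of the whole expression was flipped: the term (-t*exp(t) + exp(t))*exp(-2*t) was incorrectly written as -(-t*exp(t) + exp(t))*exp(-2*t)
The later steps are derived from this incorrect expression, so the error originates in Step 2.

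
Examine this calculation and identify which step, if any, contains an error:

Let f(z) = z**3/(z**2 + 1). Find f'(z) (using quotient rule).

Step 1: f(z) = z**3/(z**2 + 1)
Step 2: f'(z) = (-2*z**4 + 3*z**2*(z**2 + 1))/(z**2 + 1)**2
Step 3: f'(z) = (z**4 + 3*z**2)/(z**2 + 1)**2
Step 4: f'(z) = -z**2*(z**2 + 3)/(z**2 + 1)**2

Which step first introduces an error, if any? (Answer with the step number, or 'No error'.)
Step 4

Step 4 is incorrect due to a sign flip.
The step shows: -z**2*(z**2 + 3)/(z**2 + 1)**2
The correct value should be: z**2*(z**2 + 3)/(z**2 + 1)**2

Explanation: The sign of the whole expression was flipped: the term z**2*(z**2 + 3)/(z**2 + 1)**2 was incorrectly written as -z**2*(z**2 + 3)/(z**2 + 1)**2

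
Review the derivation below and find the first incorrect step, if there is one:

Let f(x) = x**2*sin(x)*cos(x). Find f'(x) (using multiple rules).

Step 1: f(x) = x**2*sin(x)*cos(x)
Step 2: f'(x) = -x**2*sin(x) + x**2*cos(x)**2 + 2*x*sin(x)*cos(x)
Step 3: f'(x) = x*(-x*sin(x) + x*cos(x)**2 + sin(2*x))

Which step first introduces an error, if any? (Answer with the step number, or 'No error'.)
Step 2

Step 2 is incorrect due to a wrong exponent.
The step shows: -x**2*sin(x) + x**2*cos(x)**2 + 2*x*sin(x)*cos(x)
The correct value should be: -x**2*sin(x)**2 + x**2*cos(x)**2 + 2*x*sin(x)*cos(x)

Explanation: The exponent 2 on sin(x) was incorrectly written as 1: the term -x**2*sin(x)**2 was incorrectly written as -x**2*sin(x)
The later steps are derived from this incorrect expression, so the error originates in Step 2.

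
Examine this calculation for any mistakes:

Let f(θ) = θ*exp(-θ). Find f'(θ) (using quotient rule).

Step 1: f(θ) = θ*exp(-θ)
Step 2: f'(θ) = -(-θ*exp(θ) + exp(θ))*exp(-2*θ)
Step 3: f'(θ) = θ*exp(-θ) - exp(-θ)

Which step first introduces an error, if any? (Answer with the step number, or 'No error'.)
Step 2

Step 2 is incorrect due to a sign flip.
The step shows: -(-θ*exp(θ) + exp(θ))*exp(-2*θ)
The correct value should be: (-θ*exp(θ) + exp(θ))*exp(-2*θ)

Explanation: The sign of the whole expression was flipped: the term (-θ*exp(θ) + exp(θ))*exp(-2*θ) was incorrectly written as -(-θ*exp(θ) + exp(θ))*exp(-2*θ)
The later steps are derived from this incorrect expression, so the error originates in Step 2.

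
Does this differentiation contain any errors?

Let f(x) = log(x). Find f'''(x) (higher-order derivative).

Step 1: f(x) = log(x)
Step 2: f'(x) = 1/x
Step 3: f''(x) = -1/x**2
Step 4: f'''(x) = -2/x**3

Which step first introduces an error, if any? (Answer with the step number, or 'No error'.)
Step 4

Step 4 is incorrect due to a sign flip.
The step shows: -2/x**3
The correct value should be: 2/x**3

Explanation: The sign of the whole expression was flipped: the term 2/x**3 was incorrectly written as -2/x**3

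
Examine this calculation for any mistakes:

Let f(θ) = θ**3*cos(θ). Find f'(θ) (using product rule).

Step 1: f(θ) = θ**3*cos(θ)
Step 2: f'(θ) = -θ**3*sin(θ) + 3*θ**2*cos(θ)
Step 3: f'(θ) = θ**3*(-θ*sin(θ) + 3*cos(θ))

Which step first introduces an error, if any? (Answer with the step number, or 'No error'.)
Step 3

Step 3 is incorrect due to a wrong exponent.
The step shows: θ**3*(-θ*sin(θ) + 3*cos(θ))
The correct value should be: θ**2*(-θ*sin(θ) + 3*cos(θ))

Explanation: The exponent 2 on θ was incorrectly written as 3: the term θ**2*(-θ*sin(θ) + 3*cos(θ)) was incorrectly written as θ**3*(-θ*sin(θ) + 3*cos(θ))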